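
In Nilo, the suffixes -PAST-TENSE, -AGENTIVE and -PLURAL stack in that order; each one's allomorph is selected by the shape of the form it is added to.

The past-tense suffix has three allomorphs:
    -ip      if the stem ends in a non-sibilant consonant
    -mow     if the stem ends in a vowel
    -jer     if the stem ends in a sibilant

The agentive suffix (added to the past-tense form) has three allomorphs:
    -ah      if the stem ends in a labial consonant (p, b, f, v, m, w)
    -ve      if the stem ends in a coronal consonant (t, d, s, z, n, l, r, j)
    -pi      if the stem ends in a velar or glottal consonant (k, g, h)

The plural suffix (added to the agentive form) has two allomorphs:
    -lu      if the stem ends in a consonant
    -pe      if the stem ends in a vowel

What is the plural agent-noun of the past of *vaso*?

vasomowahlu

*vaso* — final sound /o/ (a vowel) → -mow → *vasomow*.
Since the final consonant of the past-tense form *vasomow* is /w/ (labial), it takes -ah, giving *vasomowah*.
Since the final sound of the agentive form *vasomowah* is /h/ (a consonant), it takes -lu, giving *vasomowahlu*.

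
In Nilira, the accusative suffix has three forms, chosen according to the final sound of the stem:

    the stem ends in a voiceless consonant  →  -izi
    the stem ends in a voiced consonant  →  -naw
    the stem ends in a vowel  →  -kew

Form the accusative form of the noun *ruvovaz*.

The final sound of *ruvovaz* is /z/, which is a voiced consonant, so the suffix is -naw, giving *ruvovaznaw*.

ruvovaznaw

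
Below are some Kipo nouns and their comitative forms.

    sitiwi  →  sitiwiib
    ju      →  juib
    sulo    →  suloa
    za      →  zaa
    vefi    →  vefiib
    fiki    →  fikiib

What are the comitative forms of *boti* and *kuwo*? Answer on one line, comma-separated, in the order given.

botiib, kuwoa

Looking at the last vowel of each stem: -ib when the last vowel of the stem is a high vowel (*sitiwi*, *ju*, *vefi*, *fiki*); -a when the last vowel of the stem is a non-high vowel (*sulo*, *za*).
*boti*: last vowel = /i/, a high vowel → -ib → *botiib*.
The last vowel of *kuwo* is /o/, which is a non-high vowel, so the suffix is -a, giving *kuwoa*.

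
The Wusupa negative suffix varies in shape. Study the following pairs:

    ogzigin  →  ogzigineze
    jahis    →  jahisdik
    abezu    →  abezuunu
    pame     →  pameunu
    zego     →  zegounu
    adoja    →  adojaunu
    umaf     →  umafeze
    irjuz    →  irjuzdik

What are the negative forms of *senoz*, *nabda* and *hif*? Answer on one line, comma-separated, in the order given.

The suffix is conditioned by the final sound: -dik when the stem ends in a sibilant (*jahis*, *irjuz*); -eze when the stem ends in a non-sibilant consonant (*ogzigin*, *umaf*); -unu when the stem ends in a vowel (*abezu*, *pame*, *zego*, *adoja*).
The final sound of *senoz* is /z/, which is a sibilant, so the suffix is -dik, giving *senozdik*.
Since the final sound of *nabda* is /a/ (a vowel), it takes -unu, giving *nabdaunu*.
The final sound of *hif* is /f/, which is a non-sibilant consonant, so the suffix is -eze, giving *hifeze*.

senozdik, nabdaunu, hifeze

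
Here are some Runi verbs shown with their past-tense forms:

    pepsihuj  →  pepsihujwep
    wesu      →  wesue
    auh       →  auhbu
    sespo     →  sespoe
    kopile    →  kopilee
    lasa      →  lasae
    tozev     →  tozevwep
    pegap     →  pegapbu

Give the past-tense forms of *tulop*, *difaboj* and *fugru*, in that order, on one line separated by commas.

tulopbu, difabojwep, fugrue

The alternation tracks the final sound of the stem — -bu when the stem ends in a voiceless consonant (*auh*, *pegap*); -wep when the stem ends in a voiced consonant (*pepsihuj*, *tozev*); -e when the stem ends in a vowel (*wesu*, *sespo*, *kopile*, *lasa*).
*tulop*: final sound = /p/, a voiceless consonant → -bu → *tulopbu*.
The final sound of *difaboj* is /j/, which is a voiced consonant, so the suffix is -wep, giving *difabojwep*.
The final sound of *fugru* is /u/, which is a vowel, so the suffix is -e, giving *fugrue*.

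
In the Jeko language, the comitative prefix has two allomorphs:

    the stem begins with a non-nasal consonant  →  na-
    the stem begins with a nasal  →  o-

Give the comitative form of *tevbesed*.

natevbesed

Since the first consonant of *tevbesed* is /t/ (non-nasal), it takes na-, giving *natevbesed*.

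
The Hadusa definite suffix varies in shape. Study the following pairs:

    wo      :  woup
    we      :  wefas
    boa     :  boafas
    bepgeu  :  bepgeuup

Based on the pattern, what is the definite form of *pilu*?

Looking at the last vowel of each stem: -up when the last vowel of the stem is a rounded vowel (*wo*, *bepgeu*); -fas when the last vowel of the stem is an unrounded vowel (*we*, *boa*).
*pilu*: last vowel = /u/, a rounded vowel → -up → *piluup*.

piluup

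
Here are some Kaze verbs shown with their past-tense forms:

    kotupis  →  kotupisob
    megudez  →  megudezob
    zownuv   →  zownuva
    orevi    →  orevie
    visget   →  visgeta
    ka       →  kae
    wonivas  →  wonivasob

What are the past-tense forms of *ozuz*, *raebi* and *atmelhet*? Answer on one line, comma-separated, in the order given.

The pattern is sibilance of the final sound: -ob when the stem ends in a sibilant (*kotupis*, *megudez*, *wonivas*); -a when the stem ends in a non-sibilant consonant (*zownuv*, *visget*); -e when the stem ends in a vowel (*orevi*, *ka*).
*ozuz*: final sound = /z/, a sibilant → -ob → *ozuzob*.
*raebi*: final sound = /i/, a vowel → -e → *raebie*.
*atmelhet*: final sound = /t/, a non-sibilant consonant → -a → *atmelheta*.

ozuzob, raebie, atmelheta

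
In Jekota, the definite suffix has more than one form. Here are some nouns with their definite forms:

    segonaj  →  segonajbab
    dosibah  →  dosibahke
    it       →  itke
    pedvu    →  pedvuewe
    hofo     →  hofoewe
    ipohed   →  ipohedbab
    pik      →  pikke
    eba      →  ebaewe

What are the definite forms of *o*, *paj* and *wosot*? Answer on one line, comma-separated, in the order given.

Looking at the final sound of each stem: -ke when the stem ends in a voiceless consonant (*dosibah*, *it*, *pik*); -bab when the stem ends in a voiced consonant (*segonaj*, *ipohed*); -ewe when the stem ends in a vowel (*pedvu*, *hofo*, *eba*).
Since the final sound of *o* is /o/ (a vowel), it takes -ewe, giving *oewe*.
The final sound of *paj* is /j/, which is a voiced consonant, so the suffix is -bab, giving *pajbab*.
*wosot* — final sound /t/ (a voiceless consonant) → -ke → *wosotke*.

oewe, pajbab, wosotke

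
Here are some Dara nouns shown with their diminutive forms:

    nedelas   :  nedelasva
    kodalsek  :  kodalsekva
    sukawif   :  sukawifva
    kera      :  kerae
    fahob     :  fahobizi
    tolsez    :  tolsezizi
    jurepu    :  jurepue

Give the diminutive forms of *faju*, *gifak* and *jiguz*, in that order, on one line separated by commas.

The suffix is conditioned by the final sound: -va when the stem ends in a voiceless consonant (*nedelas*, *kodalsek*, *sukawif*); -izi when the stem ends in a voiced consonant (*fahob*, *tolsez*); -e when the stem ends in a vowel (*kera*, *jurepu*).
Since the final sound of *faju* is /u/ (a vowel), it takes -e, giving *fajue*.
Since the final sound of *gifak* is /k/ (a voiceless consonant), it takes -va, giving *gifakva*.
*jiguz* — final sound /z/ (a voiced consonant) → -izi → *jiguzizi*.

fajue, gifakva, jiguzizi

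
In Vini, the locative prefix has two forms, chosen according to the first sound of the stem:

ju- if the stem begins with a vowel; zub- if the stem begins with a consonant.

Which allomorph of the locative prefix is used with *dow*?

*dow* — first sound /d/ (a consonant) → zub-.

zub-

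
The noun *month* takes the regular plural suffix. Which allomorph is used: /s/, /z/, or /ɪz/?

The stem *month* ends in a voiceless non-sibilant consonant.
The plural suffix surfaces as /ɪz/ after sibilants, /s/ after other voiceless consonants, and /z/ after other voiced sounds.
So the plural -s on *month* is pronounced /s/.

/s/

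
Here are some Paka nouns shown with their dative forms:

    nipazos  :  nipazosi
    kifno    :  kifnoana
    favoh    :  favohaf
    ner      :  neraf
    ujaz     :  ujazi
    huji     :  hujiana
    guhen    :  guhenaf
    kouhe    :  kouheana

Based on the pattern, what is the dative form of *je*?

Looking at the final sound of each stem: -i when the stem ends in a sibilant (*nipazos*, *ujaz*); -af when the stem ends in a non-sibilant consonant (*favoh*, *ner*, *guhen*); -ana when the stem ends in a vowel (*kifno*, *huji*, *kouhe*).
The final sound of *je* is /e/, which is a vowel, so the suffix is -ana, giving *jeana*.

jeana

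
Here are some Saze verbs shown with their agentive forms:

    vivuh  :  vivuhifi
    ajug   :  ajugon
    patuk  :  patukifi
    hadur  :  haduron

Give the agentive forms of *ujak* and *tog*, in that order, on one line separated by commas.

ujakifi, togon

The suffix is conditioned by the final consonant: -ifi when the stem ends in a voiceless consonant (*vivuh*, *patuk*); -on when the stem ends in a voiced consonant (*ajug*, *hadur*).
*ujak*: final consonant = /k/, voiceless → -ifi → *ujakifi*.
*tog* — final consonant /g/ (voiced) → -on → *togon*.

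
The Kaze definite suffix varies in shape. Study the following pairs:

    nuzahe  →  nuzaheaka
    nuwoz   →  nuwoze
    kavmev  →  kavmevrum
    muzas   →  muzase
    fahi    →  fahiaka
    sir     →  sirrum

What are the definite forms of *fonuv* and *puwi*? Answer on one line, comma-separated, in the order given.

fonuvrum, puwiaka

The suffix is conditioned by the final sound: -e when the stem ends in a sibilant (*nuwoz*, *muzas*); -rum when the stem ends in a non-sibilant consonant (*kavmev*, *sir*); -aka when the stem ends in a vowel (*nuzahe*, *fahi*).
*fonuv*: final sound = /v/, a non-sibilant consonant → -rum → *fonuvrum*.
*puwi* — final sound /i/ (a vowel) → -aka → *puwiaka*.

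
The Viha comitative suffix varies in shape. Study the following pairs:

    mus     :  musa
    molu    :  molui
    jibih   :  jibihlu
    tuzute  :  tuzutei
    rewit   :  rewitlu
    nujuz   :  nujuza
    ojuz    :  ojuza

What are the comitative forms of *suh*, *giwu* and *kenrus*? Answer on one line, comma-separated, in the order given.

The suffix is conditioned by the final sound: -a when the stem ends in a sibilant (*mus*, *nujuz*, *ojuz*); -lu when the stem ends in a non-sibilant consonant (*jibih*, *rewit*); -i when the stem ends in a vowel (*molu*, *tuzute*).
The final sound of *suh* is /h/, which is a non-sibilant consonant, so the suffix is -lu, giving *suhlu*.
Since the final sound of *giwu* is /u/ (a vowel), it takes -i, giving *giwui*.
The final sound of *kenrus* is /s/, which is a sibilant, so the suffix is -a, giving *kenrusa*.

suhlu, giwui, kenrusa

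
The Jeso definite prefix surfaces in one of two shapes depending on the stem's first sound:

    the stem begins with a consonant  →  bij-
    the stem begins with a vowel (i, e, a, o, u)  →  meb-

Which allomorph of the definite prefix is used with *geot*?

*geot* — first sound /g/ (a consonant) → bij-.

bij-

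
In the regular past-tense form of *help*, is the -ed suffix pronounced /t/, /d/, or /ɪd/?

/t/

The stem *help* ends in a voiceless consonant other than /t/.
The -ed suffix is realized as /ɪd/ after /t, d/; as /t/ after other voiceless consonants; and as /d/ after other voiced sounds.
So -ed on *help* is pronounced /t/.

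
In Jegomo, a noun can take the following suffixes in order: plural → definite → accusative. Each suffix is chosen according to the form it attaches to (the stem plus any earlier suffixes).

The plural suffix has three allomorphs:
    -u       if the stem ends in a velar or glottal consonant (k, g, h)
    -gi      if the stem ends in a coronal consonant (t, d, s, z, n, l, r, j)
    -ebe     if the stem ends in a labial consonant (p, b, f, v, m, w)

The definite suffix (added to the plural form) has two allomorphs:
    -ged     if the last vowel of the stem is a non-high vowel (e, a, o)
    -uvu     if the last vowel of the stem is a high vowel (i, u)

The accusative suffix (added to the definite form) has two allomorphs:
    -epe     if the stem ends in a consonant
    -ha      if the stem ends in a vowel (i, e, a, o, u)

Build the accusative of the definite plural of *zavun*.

The final consonant of *zavun* is /n/, which is coronal, so the plural suffix is -gi, giving *zavungi*.
The last vowel of the plural form *zavungi* is /i/, which is a high vowel, so the definite suffix is -uvu, giving *zavungiuvu*.
The definite form *zavungiuvu* — final sound /u/ (a vowel) → -ha → *zavungiuvuha*.

zavungiuvuha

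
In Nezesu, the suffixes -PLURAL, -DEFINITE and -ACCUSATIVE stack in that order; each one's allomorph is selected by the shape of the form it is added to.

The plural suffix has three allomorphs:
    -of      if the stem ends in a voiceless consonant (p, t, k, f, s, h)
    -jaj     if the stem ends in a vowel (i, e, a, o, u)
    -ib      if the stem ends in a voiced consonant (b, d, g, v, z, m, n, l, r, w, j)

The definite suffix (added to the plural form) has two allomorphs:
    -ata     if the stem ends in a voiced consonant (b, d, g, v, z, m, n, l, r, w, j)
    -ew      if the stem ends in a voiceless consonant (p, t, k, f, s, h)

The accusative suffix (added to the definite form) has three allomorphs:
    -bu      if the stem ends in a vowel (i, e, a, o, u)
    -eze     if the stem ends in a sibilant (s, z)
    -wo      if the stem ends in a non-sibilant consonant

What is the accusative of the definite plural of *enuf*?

enufofewwo

*enuf*: final sound = /f/, a voiceless consonant → -of → *enufof*.
The plural form *enufof*: final consonant = /f/, voiceless → -ew → *enufofew*.
The final sound of the definite form *enufofew* is /w/, which is a non-sibilant consonant, so the accusative suffix is -wo, giving *enufofewwo*.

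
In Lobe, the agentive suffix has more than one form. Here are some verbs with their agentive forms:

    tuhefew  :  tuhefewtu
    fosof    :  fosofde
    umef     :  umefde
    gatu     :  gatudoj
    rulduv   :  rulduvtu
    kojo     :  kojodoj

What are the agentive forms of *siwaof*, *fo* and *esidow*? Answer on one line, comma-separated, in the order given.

siwaofde, fodoj, esidowtu

The suffix is conditioned by the final sound: -de when the stem ends in a voiceless consonant (*fosof*, *umef*); -tu when the stem ends in a voiced consonant (*tuhefew*, *rulduv*); -doj when the stem ends in a vowel (*gatu*, *kojo*).
Since the final sound of *siwaof* is /f/ (a voiceless consonant), it takes -de, giving *siwaofde*.
*fo*: final sound = /o/, a vowel → -doj → *fodoj*.
The final sound of *esidow* is /w/, which is a voiced consonant, so the suffix is -tu, giving *esidowtu*.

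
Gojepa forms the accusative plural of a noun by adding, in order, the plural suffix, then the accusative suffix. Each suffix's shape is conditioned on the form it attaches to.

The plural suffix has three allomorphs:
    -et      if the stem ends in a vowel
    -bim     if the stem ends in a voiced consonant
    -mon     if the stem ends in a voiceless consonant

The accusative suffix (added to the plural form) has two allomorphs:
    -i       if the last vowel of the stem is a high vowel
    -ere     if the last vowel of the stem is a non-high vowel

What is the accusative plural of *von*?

*von*: final sound = /n/, a voiced consonant → -bim → *vonbim*.
Since the last vowel of the plural form *vonbim* is /i/ (a high vowel), it takes -i, giving *vonbimi*.

vonbimi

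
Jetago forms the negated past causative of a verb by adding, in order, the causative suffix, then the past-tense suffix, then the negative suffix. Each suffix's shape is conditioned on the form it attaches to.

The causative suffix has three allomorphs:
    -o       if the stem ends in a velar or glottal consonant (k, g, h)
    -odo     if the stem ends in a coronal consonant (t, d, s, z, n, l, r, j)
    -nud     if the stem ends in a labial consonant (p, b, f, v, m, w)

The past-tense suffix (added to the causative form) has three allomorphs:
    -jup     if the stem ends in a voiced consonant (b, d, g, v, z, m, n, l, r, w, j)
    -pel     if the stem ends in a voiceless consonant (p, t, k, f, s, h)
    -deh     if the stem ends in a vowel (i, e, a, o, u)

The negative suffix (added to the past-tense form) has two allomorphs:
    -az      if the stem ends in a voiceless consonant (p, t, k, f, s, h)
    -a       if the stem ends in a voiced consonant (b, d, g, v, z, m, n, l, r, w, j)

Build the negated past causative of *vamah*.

vamahodehaz

*vamah*: final consonant = /h/, velar/glottal → -o → *vamaho*.
The causative form *vamaho*: final sound = /o/, a vowel → -deh → *vamahodeh*.
The final consonant of the past-tense form *vamahodeh* is /h/, which is voiceless, so the negative suffix is -az, giving *vamahodehaz*.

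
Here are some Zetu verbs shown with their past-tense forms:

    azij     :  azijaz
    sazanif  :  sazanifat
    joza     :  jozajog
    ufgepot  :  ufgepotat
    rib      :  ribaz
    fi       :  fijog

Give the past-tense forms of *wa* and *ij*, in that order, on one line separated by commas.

The suffix is conditioned by the final sound: -at when the stem ends in a voiceless consonant (*sazanif*, *ufgepot*); -az when the stem ends in a voiced consonant (*azij*, *rib*); -jog when the stem ends in a vowel (*joza*, *fi*).
*wa* — final sound /a/ (a vowel) → -jog → *wajog*.
The final sound of *ij* is /j/, which is a voiced consonant, so the suffix is -az, giving *ijaz*.

wajog, ijaz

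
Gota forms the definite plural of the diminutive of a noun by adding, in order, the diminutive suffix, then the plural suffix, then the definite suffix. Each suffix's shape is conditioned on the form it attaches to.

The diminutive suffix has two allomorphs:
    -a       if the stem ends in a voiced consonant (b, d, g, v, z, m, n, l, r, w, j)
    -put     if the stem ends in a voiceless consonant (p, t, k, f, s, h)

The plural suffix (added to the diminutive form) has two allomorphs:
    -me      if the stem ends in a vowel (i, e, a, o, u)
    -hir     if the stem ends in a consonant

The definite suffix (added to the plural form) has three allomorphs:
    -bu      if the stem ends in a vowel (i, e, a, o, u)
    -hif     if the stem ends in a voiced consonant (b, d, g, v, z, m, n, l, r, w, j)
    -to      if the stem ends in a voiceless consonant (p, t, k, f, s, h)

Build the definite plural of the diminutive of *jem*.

*jem* — final consonant /m/ (voiced) → -a → *jema*.
The diminutive form *jema*: final sound = /a/, a vowel → -me → *jemame*.
Since the final sound of the plural form *jemame* is /e/ (a vowel), it takes -bu, giving *jemamebu*.

jemamebu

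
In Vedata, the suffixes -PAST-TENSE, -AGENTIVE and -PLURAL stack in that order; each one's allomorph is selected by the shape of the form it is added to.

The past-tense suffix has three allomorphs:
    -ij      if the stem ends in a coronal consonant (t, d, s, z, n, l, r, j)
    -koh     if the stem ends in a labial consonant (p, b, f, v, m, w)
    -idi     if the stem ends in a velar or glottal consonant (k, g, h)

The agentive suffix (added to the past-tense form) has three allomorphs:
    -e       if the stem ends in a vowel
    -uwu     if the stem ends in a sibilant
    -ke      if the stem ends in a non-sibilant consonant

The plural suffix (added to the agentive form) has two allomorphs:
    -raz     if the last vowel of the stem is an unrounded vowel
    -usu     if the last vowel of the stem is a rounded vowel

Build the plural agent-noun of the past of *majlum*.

majlumkohkeraz

Since the final consonant of *majlum* is /m/ (labial), it takes -koh, giving *majlumkoh*.
The past-tense form *majlumkoh* — final sound /h/ (a non-sibilant consonant) → -ke → *majlumkohke*.
Since the last vowel of the agentive form *majlumkohke* is /e/ (an unrounded vowel), it takes -raz, giving *majlumkohkeraz*.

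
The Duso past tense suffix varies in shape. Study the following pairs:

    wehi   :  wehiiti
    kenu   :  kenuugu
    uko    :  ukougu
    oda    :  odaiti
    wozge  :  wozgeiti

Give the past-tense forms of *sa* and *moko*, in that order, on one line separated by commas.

The pattern is rounding harmony: -ugu when the last vowel of the stem is a rounded vowel (*kenu*, *uko*); -iti when the last vowel of the stem is an unrounded vowel (*wehi*, *oda*, *wozge*).
*sa* — last vowel /a/ (an unrounded vowel) → -iti → *saiti*.
*moko*: last vowel = /o/, a rounded vowel → -ugu → *mokougu*.

saiti, mokougu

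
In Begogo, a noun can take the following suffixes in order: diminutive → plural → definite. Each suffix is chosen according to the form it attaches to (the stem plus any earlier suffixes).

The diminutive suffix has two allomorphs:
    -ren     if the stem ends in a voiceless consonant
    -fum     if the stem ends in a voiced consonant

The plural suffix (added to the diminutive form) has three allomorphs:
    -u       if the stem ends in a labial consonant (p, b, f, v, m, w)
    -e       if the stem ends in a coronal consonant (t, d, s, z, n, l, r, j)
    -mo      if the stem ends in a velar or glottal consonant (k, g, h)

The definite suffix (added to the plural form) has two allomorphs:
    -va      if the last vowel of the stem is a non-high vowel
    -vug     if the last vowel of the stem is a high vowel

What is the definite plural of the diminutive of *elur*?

*elur* — final consonant /r/ (voiced) → -fum → *elurfum*.
The diminutive form *elurfum* — final consonant /m/ (labial) → -u → *elurfumu*.
Since the last vowel of the plural form *elurfumu* is /u/ (a high vowel), it takes -vug, giving *elurfumuvug*.

elurfumuvug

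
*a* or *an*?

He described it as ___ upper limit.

The indefinite article is chosen by the initial *sound* of the following word, not its spelling.
*upper* begins with the sound /ʌ/ (u pronounced /ʌ/) — a vowel sound.
So the article is *an*: He described it as an upper limit.

an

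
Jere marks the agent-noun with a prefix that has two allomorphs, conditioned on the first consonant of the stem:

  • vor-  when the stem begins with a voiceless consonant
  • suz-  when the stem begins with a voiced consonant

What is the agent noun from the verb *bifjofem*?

*bifjofem*: first consonant = /b/, voiced → suz- → *suzbifjofem*.

suzbifjofem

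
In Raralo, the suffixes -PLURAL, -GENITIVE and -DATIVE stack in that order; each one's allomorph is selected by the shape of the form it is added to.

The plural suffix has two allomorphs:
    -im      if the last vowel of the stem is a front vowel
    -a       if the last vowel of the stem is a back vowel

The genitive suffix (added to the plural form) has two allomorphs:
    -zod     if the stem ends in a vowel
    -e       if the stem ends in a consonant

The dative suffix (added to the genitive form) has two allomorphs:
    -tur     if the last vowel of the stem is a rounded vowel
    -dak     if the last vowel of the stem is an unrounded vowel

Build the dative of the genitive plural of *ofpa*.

The last vowel of *ofpa* is /a/, which is a back vowel, so the plural suffix is -a, giving *ofpaa*.
Since the final sound of the plural form *ofpaa* is /a/ (a vowel), it takes -zod, giving *ofpaazod*.
The last vowel of the genitive form *ofpaazod* is /o/, which is a rounded vowel, so the dative suffix is -tur, giving *ofpaazodtur*.

ofpaazodtur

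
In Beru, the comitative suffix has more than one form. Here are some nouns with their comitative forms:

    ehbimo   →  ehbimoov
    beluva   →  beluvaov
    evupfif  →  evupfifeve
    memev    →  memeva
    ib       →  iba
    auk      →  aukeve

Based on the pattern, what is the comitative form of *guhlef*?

Looking at the final sound of each stem: -eve when the stem ends in a voiceless consonant (*evupfif*, *auk*); -a when the stem ends in a voiced consonant (*memev*, *ib*); -ov when the stem ends in a vowel (*ehbimo*, *beluva*).
The final sound of *guhlef* is /f/, which is a voiceless consonant, so the suffix is -eve, giving *guhlefeve*.

guhlefeve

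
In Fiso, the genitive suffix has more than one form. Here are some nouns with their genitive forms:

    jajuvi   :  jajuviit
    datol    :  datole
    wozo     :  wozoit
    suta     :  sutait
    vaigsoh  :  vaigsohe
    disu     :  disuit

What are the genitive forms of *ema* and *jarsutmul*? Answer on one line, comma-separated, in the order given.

emait, jarsutmule

The pattern is consonant vs. vowel: -e when the stem ends in a consonant (*datol*, *vaigsoh*); -it when the stem ends in a vowel (*jajuvi*, *wozo*, *suta*, *disu*).
*ema* — final sound /a/ (a vowel) → -it → *emait*.
Since the final sound of *jarsutmul* is /l/ (a consonant), it takes -e, giving *jarsutmule*.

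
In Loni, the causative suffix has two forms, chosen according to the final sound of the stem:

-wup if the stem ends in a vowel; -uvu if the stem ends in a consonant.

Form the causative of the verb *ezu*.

ezuwup

The final sound of *ezu* is /u/, which is a vowel, so the suffix is -wup, giving *ezuwup*.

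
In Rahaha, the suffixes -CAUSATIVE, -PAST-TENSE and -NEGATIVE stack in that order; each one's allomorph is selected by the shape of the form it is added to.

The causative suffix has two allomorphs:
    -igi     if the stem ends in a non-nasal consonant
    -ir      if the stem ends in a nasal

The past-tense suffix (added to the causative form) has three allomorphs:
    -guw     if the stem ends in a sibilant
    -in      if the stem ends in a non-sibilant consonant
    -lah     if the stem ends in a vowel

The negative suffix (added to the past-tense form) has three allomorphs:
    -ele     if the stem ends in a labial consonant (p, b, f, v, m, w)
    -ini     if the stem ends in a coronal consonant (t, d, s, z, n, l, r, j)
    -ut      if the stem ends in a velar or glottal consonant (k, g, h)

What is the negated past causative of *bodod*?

*bodod*: final consonant = /d/, non-nasal → -igi → *bododigi*.
The final sound of the causative form *bododigi* is /i/, which is a vowel, so the past-tense suffix is -lah, giving *bododigilah*.
The final consonant of the past-tense form *bododigilah* is /h/, which is velar/glottal, so the negative suffix is -ut, giving *bododigilahut*.

bododigilahut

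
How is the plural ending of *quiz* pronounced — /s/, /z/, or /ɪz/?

The stem *quiz* ends in a sibilant (/s, z, ʃ, ʒ, tʃ, dʒ/).
The plural suffix surfaces as /ɪz/ after sibilants, /s/ after other voiceless consonants, and /z/ after other voiced sounds.
So the plural -s on *quiz* is pronounced /ɪz/.

/ɪz/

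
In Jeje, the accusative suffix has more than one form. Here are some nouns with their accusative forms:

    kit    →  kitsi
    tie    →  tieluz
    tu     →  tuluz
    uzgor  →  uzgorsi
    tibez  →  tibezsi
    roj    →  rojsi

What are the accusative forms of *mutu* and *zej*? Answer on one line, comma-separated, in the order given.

mutuluz, zejsi

The suffix is conditioned by the final sound: -si when the stem ends in a consonant (*kit*, *uzgor*, *tibez*, *roj*); -luz when the stem ends in a vowel (*tie*, *tu*).
*mutu*: final sound = /u/, a vowel → -luz → *mutuluz*.
*zej*: final sound = /j/, a consonant → -si → *zejsi*.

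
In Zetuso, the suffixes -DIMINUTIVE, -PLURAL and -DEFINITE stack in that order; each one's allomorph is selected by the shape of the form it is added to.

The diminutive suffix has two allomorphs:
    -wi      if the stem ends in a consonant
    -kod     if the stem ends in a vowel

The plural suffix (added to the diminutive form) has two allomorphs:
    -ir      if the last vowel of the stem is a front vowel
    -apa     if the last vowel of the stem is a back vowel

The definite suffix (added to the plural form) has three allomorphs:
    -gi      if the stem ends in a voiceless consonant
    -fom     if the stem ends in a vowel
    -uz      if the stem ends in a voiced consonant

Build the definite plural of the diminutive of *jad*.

jadwiiruz

*jad* — final sound /d/ (a consonant) → -wi → *jadwi*.
Since the last vowel of the diminutive form *jadwi* is /i/ (a front vowel), it takes -ir, giving *jadwiir*.
Since the final sound of the plural form *jadwiir* is /r/ (a voiced consonant), it takes -uz, giving *jadwiiruz*.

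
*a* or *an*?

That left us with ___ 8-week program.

an

The indefinite article is chosen by the initial *sound* of the following word, not its spelling.
The number *8* is spoken "eight", beginning with /eɪt/ — a vowel sound.
So the article is *an*: That left us with an 8-week program.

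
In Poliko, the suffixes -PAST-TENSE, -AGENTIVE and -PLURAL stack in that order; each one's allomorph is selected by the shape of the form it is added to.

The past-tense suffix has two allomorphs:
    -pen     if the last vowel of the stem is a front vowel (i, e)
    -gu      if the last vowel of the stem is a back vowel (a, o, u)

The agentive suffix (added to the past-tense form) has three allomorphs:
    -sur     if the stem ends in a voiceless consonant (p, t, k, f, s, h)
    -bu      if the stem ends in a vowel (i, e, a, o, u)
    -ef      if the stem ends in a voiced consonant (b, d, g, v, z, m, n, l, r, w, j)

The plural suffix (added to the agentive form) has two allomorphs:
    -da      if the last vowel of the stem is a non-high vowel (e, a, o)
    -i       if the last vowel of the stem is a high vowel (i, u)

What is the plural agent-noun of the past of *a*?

Since the last vowel of *a* is /a/ (a back vowel), it takes -gu, giving *agu*.
Since the final sound of the past-tense form *agu* is /u/ (a vowel), it takes -bu, giving *agubu*.
Since the last vowel of the agentive form *agubu* is /u/ (a high vowel), it takes -i, giving *agubui*.

agubui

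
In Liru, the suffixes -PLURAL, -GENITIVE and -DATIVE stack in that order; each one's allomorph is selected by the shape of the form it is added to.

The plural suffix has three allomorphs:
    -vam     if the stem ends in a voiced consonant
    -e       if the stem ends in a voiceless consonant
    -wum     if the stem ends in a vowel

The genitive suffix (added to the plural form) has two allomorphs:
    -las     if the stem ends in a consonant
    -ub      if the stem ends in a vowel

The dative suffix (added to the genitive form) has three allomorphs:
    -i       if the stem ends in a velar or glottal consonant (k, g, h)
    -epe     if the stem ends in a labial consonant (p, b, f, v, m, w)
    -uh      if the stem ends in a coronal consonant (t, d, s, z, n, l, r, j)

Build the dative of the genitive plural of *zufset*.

The final sound of *zufset* is /t/, which is a voiceless consonant, so the plural suffix is -e, giving *zufsete*.
The plural form *zufsete* — final sound /e/ (a vowel) → -ub → *zufseteub*.
The genitive form *zufseteub*: final consonant = /b/, labial → -epe → *zufseteubepe*.

zufseteubepe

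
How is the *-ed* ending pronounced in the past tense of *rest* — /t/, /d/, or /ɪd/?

/ɪd/

The stem *rest* ends in /t/ or /d/.
The -ed suffix is realized as /ɪd/ after /t, d/; as /t/ after other voiceless consonants; and as /d/ after other voiced sounds.
So -ed on *rest* is pronounced /ɪd/.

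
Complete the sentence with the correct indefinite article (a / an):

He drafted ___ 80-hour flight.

The indefinite article is chosen by the initial *sound* of the following word, not its spelling.
The number *80* is spoken "eighty", beginning with /ˈeɪti/ — a vowel sound.
So the article is *an*: He drafted an 80-hour flight.

an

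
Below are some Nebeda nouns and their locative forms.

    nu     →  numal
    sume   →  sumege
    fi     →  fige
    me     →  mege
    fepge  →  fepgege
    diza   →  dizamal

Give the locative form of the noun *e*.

ege

The pattern is front/back vowel harmony: -ge when the last vowel of the stem is a front vowel (*sume*, *fi*, *me*, *fepge*); -mal when the last vowel of the stem is a back vowel (*nu*, *diza*).
The last vowel of *e* is /e/, which is a front vowel, so the suffix is -ge, giving *ege*.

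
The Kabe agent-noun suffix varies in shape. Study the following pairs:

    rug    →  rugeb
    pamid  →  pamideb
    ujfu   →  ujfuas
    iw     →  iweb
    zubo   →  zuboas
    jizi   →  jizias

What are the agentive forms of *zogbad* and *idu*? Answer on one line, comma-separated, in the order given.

The pattern is consonant vs. vowel: -eb when the stem ends in a consonant (*rug*, *pamid*, *iw*); -as when the stem ends in a vowel (*ujfu*, *zubo*, *jizi*).
Since the final sound of *zogbad* is /d/ (a consonant), it takes -eb, giving *zogbadeb*.
Since the final sound of *idu* is /u/ (a vowel), it takes -as, giving *iduas*.

zogbadeb, iduas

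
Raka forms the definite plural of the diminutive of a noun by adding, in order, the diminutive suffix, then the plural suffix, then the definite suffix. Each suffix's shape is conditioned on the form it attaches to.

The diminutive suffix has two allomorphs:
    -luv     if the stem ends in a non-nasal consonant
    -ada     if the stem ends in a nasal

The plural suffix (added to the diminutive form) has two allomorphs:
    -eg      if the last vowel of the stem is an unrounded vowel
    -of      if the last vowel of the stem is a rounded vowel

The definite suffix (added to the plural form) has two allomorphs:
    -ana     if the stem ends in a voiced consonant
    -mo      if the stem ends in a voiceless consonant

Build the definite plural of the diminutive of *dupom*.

*dupom*: final consonant = /m/, a nasal → -ada → *dupomada*.
The diminutive form *dupomada*: last vowel = /a/, an unrounded vowel → -eg → *dupomadaeg*.
The plural form *dupomadaeg*: final consonant = /g/, voiced → -ana → *dupomadaegana*.

dupomadaegana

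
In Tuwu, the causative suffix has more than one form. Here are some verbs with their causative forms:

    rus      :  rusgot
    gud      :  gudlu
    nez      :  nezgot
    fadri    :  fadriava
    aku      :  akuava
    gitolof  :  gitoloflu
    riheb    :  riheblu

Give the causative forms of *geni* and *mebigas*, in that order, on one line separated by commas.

The alternation tracks the final sound of the stem — -got when the stem ends in a sibilant (*rus*, *nez*); -lu when the stem ends in a non-sibilant consonant (*gud*, *gitolof*, *riheb*); -ava when the stem ends in a vowel (*fadri*, *aku*).
Since the final sound of *geni* is /i/ (a vowel), it takes -ava, giving *geniava*.
Since the final sound of *mebigas* is /s/ (a sibilant), it takes -got, giving *mebigasgot*.

geniava, mebigasgot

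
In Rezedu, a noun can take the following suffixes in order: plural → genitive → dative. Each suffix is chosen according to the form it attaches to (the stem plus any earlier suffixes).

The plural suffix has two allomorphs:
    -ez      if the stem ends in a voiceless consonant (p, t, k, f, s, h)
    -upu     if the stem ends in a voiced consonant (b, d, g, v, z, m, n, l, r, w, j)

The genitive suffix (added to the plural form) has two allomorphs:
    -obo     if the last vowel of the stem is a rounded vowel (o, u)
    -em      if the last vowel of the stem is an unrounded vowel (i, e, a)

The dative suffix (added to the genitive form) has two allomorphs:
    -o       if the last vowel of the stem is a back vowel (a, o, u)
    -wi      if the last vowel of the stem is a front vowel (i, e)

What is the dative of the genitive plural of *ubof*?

ubofezemwi

*ubof*: final consonant = /f/, voiceless → -ez → *ubofez*.
Since the last vowel of the plural form *ubofez* is /e/ (an unrounded vowel), it takes -em, giving *ubofezem*.
The genitive form *ubofezem* — last vowel /e/ (a front vowel) → -wi → *ubofezemwi*.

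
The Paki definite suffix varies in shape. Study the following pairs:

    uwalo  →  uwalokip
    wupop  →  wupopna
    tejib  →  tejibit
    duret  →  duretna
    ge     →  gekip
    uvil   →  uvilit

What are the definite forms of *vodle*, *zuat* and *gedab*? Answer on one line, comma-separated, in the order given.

vodlekip, zuatna, gedabit

The alternation tracks the final sound of the stem — -na when the stem ends in a voiceless consonant (*wupop*, *duret*); -it when the stem ends in a voiced consonant (*tejib*, *uvil*); -kip when the stem ends in a vowel (*uwalo*, *ge*).
*vodle* — final sound /e/ (a vowel) → -kip → *vodlekip*.
The final sound of *zuat* is /t/, which is a voiceless consonant, so the suffix is -na, giving *zuatna*.
Since the final sound of *gedab* is /b/ (a voiced consonant), it takes -it, giving *gedabit*.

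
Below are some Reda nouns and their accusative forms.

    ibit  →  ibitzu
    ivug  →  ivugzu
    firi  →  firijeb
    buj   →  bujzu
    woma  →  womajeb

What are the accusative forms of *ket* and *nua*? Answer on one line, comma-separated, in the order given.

ketzu, nuajeb

The pattern is consonant vs. vowel: -zu when the stem ends in a consonant (*ibit*, *ivug*, *buj*); -jeb when the stem ends in a vowel (*firi*, *woma*).
*ket*: final sound = /t/, a consonant → -zu → *ketzu*.
*nua* — final sound /a/ (a vowel) → -jeb → *nuajeb*.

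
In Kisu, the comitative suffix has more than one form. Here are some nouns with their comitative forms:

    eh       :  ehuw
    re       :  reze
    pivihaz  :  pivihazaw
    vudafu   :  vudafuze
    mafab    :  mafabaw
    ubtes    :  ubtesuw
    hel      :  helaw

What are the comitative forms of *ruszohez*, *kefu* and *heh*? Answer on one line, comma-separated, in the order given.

ruszohezaw, kefuze, hehuw

The alternation tracks the final sound of the stem — -uw when the stem ends in a voiceless consonant (*eh*, *ubtes*); -aw when the stem ends in a voiced consonant (*pivihaz*, *mafab*, *hel*); -ze when the stem ends in a vowel (*re*, *vudafu*).
*ruszohez* — final sound /z/ (a voiced consonant) → -aw → *ruszohezaw*.
*kefu*: final sound = /u/, a vowel → -ze → *kefuze*.
*heh* — final sound /h/ (a voiceless consonant) → -uw → *hehuw*.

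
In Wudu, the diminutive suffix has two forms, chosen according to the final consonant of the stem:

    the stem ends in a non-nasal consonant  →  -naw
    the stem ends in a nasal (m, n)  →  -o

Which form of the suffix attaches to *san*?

The final consonant of *san* is /n/, which is a nasal, so the suffix is -o.

-o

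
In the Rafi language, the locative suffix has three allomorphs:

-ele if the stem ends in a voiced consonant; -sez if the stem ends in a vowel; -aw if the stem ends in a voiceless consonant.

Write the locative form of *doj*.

dojele

The final sound of *doj* is /j/, which is a voiced consonant, so the suffix is -ele, giving *dojele*.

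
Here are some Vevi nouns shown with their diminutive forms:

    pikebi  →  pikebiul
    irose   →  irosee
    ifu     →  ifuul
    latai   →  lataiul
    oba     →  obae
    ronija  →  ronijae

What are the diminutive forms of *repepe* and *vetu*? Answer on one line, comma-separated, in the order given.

The alternation tracks the last vowel of the stem — -ul when the last vowel of the stem is a high vowel (*pikebi*, *ifu*, *latai*); -e when the last vowel of the stem is a non-high vowel (*irose*, *oba*, *ronija*).
*repepe*: last vowel = /e/, a non-high vowel → -e → *repepee*.
The last vowel of *vetu* is /u/, which is a high vowel, so the suffix is -ul, giving *vetuul*.

repepee, vetuul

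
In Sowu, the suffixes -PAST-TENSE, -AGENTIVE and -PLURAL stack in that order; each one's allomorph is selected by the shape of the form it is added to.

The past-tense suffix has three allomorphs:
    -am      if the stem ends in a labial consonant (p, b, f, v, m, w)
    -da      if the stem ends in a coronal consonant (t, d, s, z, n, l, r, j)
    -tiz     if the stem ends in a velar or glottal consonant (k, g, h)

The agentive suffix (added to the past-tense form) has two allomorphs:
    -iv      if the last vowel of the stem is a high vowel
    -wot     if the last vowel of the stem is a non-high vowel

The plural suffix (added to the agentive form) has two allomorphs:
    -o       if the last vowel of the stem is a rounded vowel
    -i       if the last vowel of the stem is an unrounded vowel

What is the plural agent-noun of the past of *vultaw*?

vultawamwoto

*vultaw* — final consonant /w/ (labial) → -am → *vultawam*.
Since the last vowel of the past-tense form *vultawam* is /a/ (a non-high vowel), it takes -wot, giving *vultawamwot*.
The agentive form *vultawamwot*: last vowel = /o/, a rounded vowel → -o → *vultawamwoto*.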